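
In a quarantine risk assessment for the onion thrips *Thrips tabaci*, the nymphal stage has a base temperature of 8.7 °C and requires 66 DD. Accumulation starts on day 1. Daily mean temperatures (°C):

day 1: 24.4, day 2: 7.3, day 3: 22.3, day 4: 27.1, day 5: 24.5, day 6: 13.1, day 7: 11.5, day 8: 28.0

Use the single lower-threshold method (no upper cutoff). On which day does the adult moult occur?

Daily DD above 8.7 °C: 15.7, 0.0, 13.6, 18.4, 15.8, 4.4, 2.8, 19.3.
Cumulative: 15.7, 15.7, 29.3, 47.7, 63.5, 67.9, 70.7, 90.0.
The total first reaches 66 DD on day 6.

day 6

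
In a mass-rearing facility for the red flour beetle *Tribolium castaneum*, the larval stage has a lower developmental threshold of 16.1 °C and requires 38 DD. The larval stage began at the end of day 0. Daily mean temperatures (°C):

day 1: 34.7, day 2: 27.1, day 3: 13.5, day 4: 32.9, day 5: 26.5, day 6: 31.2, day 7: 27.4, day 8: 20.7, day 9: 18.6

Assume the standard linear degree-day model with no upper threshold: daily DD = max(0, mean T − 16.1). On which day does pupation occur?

Daily DD above 16.1 °C: 18.6, 11.0, 0.0, 16.8, 10.4, 15.1, 11.3, 4.6, 2.5.
Cumulative: 18.6, 29.6, 29.6, 46.4, 56.8, 71.9, 83.2, 87.8, 90.3.
The total first reaches 38 DD on day 4.

day 4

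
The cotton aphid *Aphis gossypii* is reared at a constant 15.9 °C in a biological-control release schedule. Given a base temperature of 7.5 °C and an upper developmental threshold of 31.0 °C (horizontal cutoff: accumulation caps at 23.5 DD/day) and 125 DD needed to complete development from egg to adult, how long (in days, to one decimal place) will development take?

Daily accumulation = 15.9 − 7.5 = 8.4 DD/day.
Duration = 125 / 8.4 = 14.881 ≈ 14.9 days.

14.9 days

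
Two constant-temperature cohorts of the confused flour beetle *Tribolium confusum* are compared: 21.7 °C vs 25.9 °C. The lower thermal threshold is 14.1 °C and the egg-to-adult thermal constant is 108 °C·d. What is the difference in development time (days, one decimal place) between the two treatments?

5.1 days

At 21.7 °C: 108 / (21.7 − 14.1) = 108 / 7.6 = 14.211 d.
At 25.9 °C: 108 / (25.9 − 14.1) = 108 / 11.8 = 9.153 d.
Difference = |14.211 − 9.153| = 5.058 ≈ 5.1 days.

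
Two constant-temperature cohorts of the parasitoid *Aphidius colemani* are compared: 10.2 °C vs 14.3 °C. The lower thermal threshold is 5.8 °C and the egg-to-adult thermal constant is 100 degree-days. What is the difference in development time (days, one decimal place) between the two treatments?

At 10.2 °C: 100 / (10.2 − 5.8) = 100 / 4.4 = 22.727 d.
At 14.3 °C: 100 / (14.3 − 5.8) = 100 / 8.5 = 11.765 d.
Difference = |22.727 − 11.765| = 10.963 ≈ 11.0 days.

11.0 days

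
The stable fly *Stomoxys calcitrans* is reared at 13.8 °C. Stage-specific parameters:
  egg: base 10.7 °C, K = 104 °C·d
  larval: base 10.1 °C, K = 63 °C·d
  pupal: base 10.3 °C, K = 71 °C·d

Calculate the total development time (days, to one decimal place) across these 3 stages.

egg: 104 / (13.8 − 10.7) = 104 / 3.1 = 33.548 d.
larval: 63 / (13.8 − 10.1) = 63 / 3.7 = 17.027 d.
pupal: 71 / (13.8 − 10.3) = 71 / 3.5 = 20.286 d.
Sum = 70.861 ≈ 70.9 days.

70.9 days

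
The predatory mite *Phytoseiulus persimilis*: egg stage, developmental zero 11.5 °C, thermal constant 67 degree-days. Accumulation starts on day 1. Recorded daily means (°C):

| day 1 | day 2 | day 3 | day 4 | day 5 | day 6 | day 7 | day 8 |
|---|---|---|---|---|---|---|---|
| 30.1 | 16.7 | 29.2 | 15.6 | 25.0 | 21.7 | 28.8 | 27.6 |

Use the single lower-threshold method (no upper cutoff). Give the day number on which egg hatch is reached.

day 6

Daily DD above 11.5 °C: 18.6, 5.2, 17.7, 4.1, 13.5, 10.2, 17.3, 16.1.
Cumulative: 18.6, 23.8, 41.5, 45.6, 59.1, 69.3, 86.6, 102.7.
The total first reaches 67 DD on day 6.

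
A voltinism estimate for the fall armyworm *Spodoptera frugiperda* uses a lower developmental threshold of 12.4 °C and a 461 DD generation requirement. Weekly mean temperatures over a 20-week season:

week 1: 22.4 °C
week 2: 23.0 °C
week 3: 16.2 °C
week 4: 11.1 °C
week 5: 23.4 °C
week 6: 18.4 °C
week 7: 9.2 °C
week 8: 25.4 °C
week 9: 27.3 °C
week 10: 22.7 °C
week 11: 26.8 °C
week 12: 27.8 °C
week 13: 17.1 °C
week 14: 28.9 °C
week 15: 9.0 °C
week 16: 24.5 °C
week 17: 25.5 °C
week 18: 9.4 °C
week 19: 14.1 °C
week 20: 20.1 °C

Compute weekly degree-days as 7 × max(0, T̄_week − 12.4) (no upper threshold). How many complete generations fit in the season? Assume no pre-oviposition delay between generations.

2 generations

Weekly DD (7 × max(0, T̄ − 12.4)): 70.0, 74.2, 26.6, 0.0, 77.0, 42.0, 0.0, 91.0, 104.3, 72.1, 100.8, 107.8, 32.9, 115.5, 0.0, 84.7, 91.7, 0.0, 11.9, 53.9.
Season total = 1156.4 DD.
Complete generations = ⌊1156.4 / 461⌋ = 2.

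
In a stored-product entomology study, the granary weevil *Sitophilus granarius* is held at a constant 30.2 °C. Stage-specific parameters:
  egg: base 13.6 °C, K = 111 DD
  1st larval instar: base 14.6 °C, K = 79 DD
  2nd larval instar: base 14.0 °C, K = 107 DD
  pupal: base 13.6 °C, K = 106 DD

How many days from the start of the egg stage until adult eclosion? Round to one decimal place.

24.7 days

egg: 111 / (30.2 − 13.6) = 111 / 16.6 = 6.687 d.
1st larval instar: 79 / (30.2 − 14.6) = 79 / 15.6 = 5.064 d.
2nd larval instar: 107 / (30.2 − 14.0) = 107 / 16.2 = 6.605 d.
pupal: 106 / (30.2 − 13.6) = 106 / 16.6 = 6.386 d.
Sum = 24.741 ≈ 24.7 days.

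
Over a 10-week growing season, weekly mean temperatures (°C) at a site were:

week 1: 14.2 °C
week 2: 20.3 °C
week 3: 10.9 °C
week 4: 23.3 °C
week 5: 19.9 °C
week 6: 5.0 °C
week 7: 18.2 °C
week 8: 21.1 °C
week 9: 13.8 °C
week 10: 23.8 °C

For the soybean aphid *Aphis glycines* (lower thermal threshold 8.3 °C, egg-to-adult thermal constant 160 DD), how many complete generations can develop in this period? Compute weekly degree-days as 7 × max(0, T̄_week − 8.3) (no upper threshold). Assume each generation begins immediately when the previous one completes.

3 generations

Weekly DD (7 × max(0, T̄ − 8.3)): 41.3, 84.0, 18.2, 105.0, 81.2, 0.0, 69.3, 89.6, 38.5, 108.5.
Season total = 635.6 DD.
Complete generations = ⌊635.6 / 160⌋ = 3.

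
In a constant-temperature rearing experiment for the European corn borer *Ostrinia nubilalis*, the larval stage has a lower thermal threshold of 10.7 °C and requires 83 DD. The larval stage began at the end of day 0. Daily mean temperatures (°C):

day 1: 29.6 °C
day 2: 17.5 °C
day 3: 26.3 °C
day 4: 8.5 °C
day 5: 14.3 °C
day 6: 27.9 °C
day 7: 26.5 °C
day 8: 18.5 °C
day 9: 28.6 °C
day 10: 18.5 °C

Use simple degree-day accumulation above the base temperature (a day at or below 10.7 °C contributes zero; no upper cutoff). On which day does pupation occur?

day 8

Daily DD above 10.7 °C: 18.9, 6.8, 15.6, 0.0, 3.6, 17.2, 15.8, 7.8, 17.9, 7.8.
Cumulative: 18.9, 25.7, 41.3, 41.3, 44.9, 62.1, 77.9, 85.7, 103.6, 111.4.
The total first reaches 83 DD on day 8.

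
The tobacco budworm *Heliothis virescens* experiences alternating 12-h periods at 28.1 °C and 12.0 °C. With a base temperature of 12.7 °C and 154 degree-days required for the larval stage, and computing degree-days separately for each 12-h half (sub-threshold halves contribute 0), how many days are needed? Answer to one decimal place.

Day half: max(0, 28.1 − 12.7) × 0.5 = 15.4 × 0.5 = 7.70 DD.
Night half: max(0, 12.0 − 12.7) × 0.5 = 0.0 × 0.5 = 0.00 DD.
Per 24 h: 7.70 DD/day.
Duration = 154 / 7.70 = 20.000 ≈ 20.0 days.

20.0 days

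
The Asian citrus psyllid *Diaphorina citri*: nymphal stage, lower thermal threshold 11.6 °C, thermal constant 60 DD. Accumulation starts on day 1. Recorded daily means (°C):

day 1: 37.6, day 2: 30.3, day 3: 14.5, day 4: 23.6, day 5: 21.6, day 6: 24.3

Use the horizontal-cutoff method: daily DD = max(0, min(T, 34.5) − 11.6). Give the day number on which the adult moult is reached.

Daily DD above 11.6 °C (capped at 22.9): 22.9, 18.7, 2.9, 12.0, 10.0, 12.7.
Cumulative: 22.9, 41.6, 44.5, 56.5, 66.5, 79.2.
The total first reaches 60 DD on day 5.

day 5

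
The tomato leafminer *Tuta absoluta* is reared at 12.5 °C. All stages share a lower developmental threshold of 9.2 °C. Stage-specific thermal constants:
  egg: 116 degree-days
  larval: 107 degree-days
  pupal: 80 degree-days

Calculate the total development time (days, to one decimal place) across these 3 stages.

91.8 days

Daily accumulation at 12.5 °C = 12.5 − 9.2 = 3.3 DD/day.
Total K = 116 + 107 + 80 = 303 DD.
Total duration = 303 / 3.3 = 91.818 ≈ 91.8 days.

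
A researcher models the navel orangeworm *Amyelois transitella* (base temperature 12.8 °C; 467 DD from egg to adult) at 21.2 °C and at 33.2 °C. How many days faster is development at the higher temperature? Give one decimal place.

At 21.2 °C: 467 / (21.2 − 12.8) = 467 / 8.4 = 55.595 d.
At 33.2 °C: 467 / (33.2 − 12.8) = 467 / 20.4 = 22.892 d.
Difference = |55.595 − 22.892| = 32.703 ≈ 32.7 days.

32.7 days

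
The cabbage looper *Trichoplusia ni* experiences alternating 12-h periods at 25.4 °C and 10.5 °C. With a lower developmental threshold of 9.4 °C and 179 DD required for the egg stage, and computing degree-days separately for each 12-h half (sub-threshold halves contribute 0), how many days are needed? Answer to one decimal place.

Day half: max(0, 25.4 − 9.4) × 0.5 = 16.0 × 0.5 = 8.00 DD.
Night half: max(0, 10.5 − 9.4) × 0.5 = 1.1 × 0.5 = 0.55 DD.
Per 24 h: 8.55 DD/day.
Duration = 179 / 8.55 = 20.936 ≈ 20.9 days.

20.9 days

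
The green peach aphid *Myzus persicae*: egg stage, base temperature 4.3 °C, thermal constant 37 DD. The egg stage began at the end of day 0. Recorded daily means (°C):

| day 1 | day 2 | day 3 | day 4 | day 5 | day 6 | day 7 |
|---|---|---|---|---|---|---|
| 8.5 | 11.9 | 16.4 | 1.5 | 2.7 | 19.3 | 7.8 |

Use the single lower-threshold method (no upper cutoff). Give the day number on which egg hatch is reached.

day 6

Daily DD above 4.3 °C: 4.2, 7.6, 12.1, 0.0, 0.0, 15.0, 3.5.
Cumulative: 4.2, 11.8, 23.9, 23.9, 23.9, 38.9, 42.4.
The total first reaches 37 DD on day 6.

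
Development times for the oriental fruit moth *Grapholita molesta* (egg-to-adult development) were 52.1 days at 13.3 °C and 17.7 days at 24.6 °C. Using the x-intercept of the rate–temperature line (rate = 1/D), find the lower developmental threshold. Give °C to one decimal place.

7.5 °C

Under the model K = D·(T − T_b), so D₁·(T₁ − T_b) = D₂·(T₂ − T_b).
52.1·(13.3 − T_b) = 17.7·(24.6 − T_b)
T_b = (52.1·13.3 − 17.7·24.6) / (52.1 − 17.7) = 257.51 / 34.4 = 7.486 °C ≈ 7.5 °C.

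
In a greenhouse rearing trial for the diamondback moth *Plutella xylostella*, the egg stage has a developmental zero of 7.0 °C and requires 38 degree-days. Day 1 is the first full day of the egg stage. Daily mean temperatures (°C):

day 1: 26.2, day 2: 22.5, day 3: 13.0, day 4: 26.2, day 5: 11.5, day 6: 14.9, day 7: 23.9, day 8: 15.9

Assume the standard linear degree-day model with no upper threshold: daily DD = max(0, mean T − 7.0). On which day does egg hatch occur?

day 3

Daily DD above 7.0 °C: 19.2, 15.5, 6.0, 19.2, 4.5, 7.9, 16.9, 8.9.
Cumulative: 19.2, 34.7, 40.7, 59.9, 64.4, 72.3, 89.2, 98.1.
The total first reaches 38 DD on day 3.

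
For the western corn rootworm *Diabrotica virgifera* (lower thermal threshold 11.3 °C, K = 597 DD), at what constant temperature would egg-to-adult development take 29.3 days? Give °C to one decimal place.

Required daily accumulation = 597 / 29.3 = 20.375 DD/day.
T = T_base + 20.375 = 11.3 + 20.375 = 31.675 ≈ 31.7 °C.

31.7 °C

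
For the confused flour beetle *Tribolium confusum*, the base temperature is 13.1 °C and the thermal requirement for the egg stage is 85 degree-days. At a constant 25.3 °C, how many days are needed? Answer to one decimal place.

Daily accumulation = 25.3 − 13.1 = 12.2 DD/day.
Duration = 85 / 12.2 = 6.967 ≈ 7.0 days.

7.0 days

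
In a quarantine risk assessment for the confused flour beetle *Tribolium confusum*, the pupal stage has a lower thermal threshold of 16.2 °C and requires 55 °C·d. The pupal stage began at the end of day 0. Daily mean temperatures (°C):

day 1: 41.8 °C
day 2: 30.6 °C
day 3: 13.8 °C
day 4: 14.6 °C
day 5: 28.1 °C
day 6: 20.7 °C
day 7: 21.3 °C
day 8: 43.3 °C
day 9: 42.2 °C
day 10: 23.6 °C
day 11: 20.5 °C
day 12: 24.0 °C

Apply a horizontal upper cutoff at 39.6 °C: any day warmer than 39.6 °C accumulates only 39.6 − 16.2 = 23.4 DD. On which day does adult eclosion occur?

Daily DD above 16.2 °C (capped at 23.4): 23.4, 14.4, 0.0, 0.0, 11.9, 4.5, 5.1, 23.4, 23.4, 7.4, 4.3, 7.8.
Cumulative: 23.4, 37.8, 37.8, 37.8, 49.7, 54.2, 59.3, 82.7, 106.1, 113.5, 117.8, 125.6.
The total first reaches 55 DD on day 7.

day 7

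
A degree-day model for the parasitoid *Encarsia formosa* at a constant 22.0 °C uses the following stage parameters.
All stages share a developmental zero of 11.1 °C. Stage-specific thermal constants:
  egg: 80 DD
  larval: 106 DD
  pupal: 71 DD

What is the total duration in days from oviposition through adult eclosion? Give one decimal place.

Daily accumulation at 22.0 °C = 22.0 − 11.1 = 10.9 DD/day.
Total K = 80 + 106 + 71 = 257 DD.
Total duration = 257 / 10.9 = 23.578 ≈ 23.6 days.

23.6 days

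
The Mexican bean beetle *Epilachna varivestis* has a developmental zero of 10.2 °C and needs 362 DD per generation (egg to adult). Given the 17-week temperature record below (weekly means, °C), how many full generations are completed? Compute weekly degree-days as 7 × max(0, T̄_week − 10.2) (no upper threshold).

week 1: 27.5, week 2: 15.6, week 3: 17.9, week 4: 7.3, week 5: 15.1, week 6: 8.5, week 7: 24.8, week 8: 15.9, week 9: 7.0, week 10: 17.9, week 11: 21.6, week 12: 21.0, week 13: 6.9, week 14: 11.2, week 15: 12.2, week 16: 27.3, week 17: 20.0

Weekly DD (7 × max(0, T̄ − 10.2)): 121.1, 37.8, 53.9, 0.0, 34.3, 0.0, 102.2, 39.9, 0.0, 53.9, 79.8, 75.6, 0.0, 7.0, 14.0, 119.7, 68.6.
Season total = 807.8 DD.
Complete generations = ⌊807.8 / 362⌋ = 2.

2 generations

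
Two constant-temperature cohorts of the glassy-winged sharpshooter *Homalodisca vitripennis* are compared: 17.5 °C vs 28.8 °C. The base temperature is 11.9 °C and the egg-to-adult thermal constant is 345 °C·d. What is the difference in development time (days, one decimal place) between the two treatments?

41.2 days

At 17.5 °C: 345 / (17.5 − 11.9) = 345 / 5.6 = 61.607 d.
At 28.8 °C: 345 / (28.8 − 11.9) = 345 / 16.9 = 20.414 d.
Difference = |61.607 − 20.414| = 41.193 ≈ 41.2 days.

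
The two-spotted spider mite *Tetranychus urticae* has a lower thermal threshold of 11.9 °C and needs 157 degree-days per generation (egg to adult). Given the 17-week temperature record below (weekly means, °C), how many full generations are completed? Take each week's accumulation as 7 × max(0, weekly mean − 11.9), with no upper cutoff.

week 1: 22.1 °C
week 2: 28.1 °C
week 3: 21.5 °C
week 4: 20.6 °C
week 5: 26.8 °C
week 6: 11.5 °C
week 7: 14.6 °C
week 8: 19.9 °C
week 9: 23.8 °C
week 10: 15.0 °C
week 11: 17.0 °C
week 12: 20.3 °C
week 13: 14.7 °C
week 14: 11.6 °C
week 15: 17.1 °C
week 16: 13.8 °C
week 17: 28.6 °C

Weekly DD (7 × max(0, T̄ − 11.9)): 71.4, 113.4, 67.2, 60.9, 104.3, 0.0, 18.9, 56.0, 83.3, 21.7, 35.7, 58.8, 19.6, 0.0, 36.4, 13.3, 116.9.
Season total = 877.8 DD.
Complete generations = ⌊877.8 / 157⌋ = 5.

5 generations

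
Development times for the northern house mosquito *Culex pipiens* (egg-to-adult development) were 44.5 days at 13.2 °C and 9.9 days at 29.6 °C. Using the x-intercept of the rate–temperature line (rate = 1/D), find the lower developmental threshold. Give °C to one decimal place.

8.5 °C

Equal thermal constants: D₁(T₁ − T_b) = D₂(T₂ − T_b).
44.5·(13.2 − T_b) = 9.9·(29.6 − T_b)
T_b = (44.5·13.2 − 9.9·29.6) / (44.5 − 9.9) = 294.36 / 34.6 = 8.508 °C ≈ 8.5 °C.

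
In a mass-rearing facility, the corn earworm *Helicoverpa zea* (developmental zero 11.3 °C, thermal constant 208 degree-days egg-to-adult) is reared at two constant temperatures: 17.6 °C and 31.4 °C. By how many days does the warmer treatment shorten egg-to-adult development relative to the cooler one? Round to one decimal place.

22.7 days

At 17.6 °C: 208 / (17.6 − 11.3) = 208 / 6.3 = 33.016 d.
At 31.4 °C: 208 / (31.4 − 11.3) = 208 / 20.1 = 10.348 d.
Difference = |33.016 − 10.348| = 22.668 ≈ 22.7 days.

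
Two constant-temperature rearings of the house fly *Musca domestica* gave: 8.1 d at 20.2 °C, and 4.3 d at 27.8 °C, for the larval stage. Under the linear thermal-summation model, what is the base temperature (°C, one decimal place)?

Under the model K = D·(T − T_b), so D₁·(T₁ − T_b) = D₂·(T₂ − T_b).
8.1·(20.2 − T_b) = 4.3·(27.8 − T_b)
T_b = (8.1·20.2 − 4.3·27.8) / (8.1 − 4.3) = 44.08 / 3.8 = 11.600 °C ≈ 11.6 °C.

11.6 °C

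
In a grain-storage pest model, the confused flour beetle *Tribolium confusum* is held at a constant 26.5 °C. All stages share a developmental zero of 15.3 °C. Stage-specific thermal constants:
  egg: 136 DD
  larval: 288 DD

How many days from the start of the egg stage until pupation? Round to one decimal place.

Daily accumulation at 26.5 °C = 26.5 − 15.3 = 11.2 DD/day.
Total K = 136 + 288 = 424 DD.
Total duration = 424 / 11.2 = 37.857 ≈ 37.9 days.

37.9 days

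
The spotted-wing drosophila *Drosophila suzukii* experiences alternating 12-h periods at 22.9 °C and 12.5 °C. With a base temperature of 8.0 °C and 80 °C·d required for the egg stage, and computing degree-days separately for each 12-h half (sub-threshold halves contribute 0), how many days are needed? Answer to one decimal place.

8.2 days

Day half: max(0, 22.9 − 8.0) × 0.5 = 14.9 × 0.5 = 7.45 DD.
Night half: max(0, 12.5 − 8.0) × 0.5 = 4.5 × 0.5 = 2.25 DD.
Per 24 h: 9.70 DD/day.
Duration = 80 / 9.70 = 8.247 ≈ 8.2 days.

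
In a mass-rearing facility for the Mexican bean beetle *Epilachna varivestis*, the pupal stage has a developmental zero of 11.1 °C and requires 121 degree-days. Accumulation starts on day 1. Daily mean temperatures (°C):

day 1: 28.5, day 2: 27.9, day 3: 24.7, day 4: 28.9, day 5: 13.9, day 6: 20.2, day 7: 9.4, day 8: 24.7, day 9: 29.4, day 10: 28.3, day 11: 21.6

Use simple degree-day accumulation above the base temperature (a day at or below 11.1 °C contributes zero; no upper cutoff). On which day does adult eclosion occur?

day 10

Daily DD above 11.1 °C: 17.4, 16.8, 13.6, 17.8, 2.8, 9.1, 0.0, 13.6, 18.3, 17.2, 10.5.
Cumulative: 17.4, 34.2, 47.8, 65.6, 68.4, 77.5, 77.5, 91.1, 109.4, 126.6, 137.1.
The total first reaches 121 DD on day 10.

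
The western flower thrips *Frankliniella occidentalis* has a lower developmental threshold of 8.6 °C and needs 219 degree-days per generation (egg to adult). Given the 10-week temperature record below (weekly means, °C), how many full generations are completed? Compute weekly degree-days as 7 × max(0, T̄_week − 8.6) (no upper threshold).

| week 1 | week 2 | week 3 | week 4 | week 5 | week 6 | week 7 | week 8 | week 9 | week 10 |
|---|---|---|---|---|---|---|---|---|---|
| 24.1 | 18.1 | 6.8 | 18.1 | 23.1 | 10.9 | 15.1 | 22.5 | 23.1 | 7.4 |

2 generations

Weekly DD (7 × max(0, T̄ − 8.6)): 108.5, 66.5, 0.0, 66.5, 101.5, 16.1, 45.5, 97.3, 101.5, 0.0.
Season total = 603.4 DD.
Complete generations = ⌊603.4 / 219⌋ = 2.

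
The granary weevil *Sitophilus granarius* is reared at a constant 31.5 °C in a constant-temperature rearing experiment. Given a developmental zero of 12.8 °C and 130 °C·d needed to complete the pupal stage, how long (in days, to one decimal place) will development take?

7.0 days

Daily accumulation = 31.5 − 12.8 = 18.7 DD/day.
Duration = 130 / 18.7 = 6.952 ≈ 7.0 days.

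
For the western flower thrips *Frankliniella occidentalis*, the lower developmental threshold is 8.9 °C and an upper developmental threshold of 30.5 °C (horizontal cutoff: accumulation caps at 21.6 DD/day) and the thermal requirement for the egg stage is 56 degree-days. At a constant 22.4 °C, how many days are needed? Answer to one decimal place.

Daily accumulation = 22.4 − 8.9 = 13.5 DD/day.
Duration = 56 / 13.5 = 4.148 ≈ 4.1 days.

4.1 days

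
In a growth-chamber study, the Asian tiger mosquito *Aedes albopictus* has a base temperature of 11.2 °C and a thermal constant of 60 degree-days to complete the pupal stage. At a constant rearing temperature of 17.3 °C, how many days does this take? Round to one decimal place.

Daily accumulation = 17.3 − 11.2 = 6.1 DD/day.
Duration = 60 / 6.1 = 9.836 ≈ 9.8 days.

9.8 days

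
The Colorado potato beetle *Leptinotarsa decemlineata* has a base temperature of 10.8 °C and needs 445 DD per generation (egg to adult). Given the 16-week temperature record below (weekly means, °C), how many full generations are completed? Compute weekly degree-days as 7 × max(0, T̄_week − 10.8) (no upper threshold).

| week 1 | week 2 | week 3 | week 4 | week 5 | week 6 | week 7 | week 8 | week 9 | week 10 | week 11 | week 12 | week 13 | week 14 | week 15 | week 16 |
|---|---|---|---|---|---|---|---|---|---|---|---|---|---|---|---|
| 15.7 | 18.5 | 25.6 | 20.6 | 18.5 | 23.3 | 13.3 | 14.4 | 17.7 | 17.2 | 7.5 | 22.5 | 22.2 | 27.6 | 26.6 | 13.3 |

2 generations

Weekly DD (7 × max(0, T̄ − 10.8)): 34.3, 53.9, 103.6, 68.6, 53.9, 87.5, 17.5, 25.2, 48.3, 44.8, 0.0, 81.9, 79.8, 117.6, 110.6, 17.5.
Season total = 945.0 DD.
Complete generations = ⌊945.0 / 445⌋ = 2.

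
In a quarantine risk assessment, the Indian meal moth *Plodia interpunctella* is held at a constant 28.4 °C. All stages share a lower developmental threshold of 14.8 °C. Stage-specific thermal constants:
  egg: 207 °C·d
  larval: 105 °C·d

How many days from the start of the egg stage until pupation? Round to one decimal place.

Daily accumulation at 28.4 °C = 28.4 − 14.8 = 13.6 DD/day.
Total K = 207 + 105 = 312 DD.
Total duration = 312 / 13.6 = 22.941 ≈ 22.9 days.

22.9 days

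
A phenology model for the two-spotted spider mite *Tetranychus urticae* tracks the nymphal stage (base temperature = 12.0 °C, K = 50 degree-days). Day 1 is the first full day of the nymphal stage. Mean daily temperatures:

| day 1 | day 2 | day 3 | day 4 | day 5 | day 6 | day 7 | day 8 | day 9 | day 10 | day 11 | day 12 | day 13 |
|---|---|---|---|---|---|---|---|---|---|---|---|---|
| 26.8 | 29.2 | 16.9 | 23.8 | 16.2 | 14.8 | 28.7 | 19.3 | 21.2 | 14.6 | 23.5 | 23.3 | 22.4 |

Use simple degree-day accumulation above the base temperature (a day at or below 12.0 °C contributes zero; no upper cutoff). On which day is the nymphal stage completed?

Daily DD above 12.0 °C: 14.8, 17.2, 4.9, 11.8, 4.2, 2.8, 16.7, 7.3, 9.2, 2.6, 11.5, 11.3, 10.4.
Cumulative: 14.8, 32.0, 36.9, 48.7, 52.9, 55.7, 72.4, 79.7, 88.9, 91.5, 103.0, 114.3, 124.7.
The total first reaches 50 DD on day 5.

day 5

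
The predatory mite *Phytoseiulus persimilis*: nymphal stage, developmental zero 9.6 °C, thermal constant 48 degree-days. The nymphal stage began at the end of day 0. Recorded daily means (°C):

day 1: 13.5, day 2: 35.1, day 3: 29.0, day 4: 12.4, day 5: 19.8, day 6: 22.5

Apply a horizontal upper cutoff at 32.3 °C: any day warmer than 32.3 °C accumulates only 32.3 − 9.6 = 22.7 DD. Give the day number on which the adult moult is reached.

Daily DD above 9.6 °C (capped at 22.7): 3.9, 22.7, 19.4, 2.8, 10.2, 12.9.
Cumulative: 3.9, 26.6, 46.0, 48.8, 59.0, 71.9.
The total first reaches 48 DD on day 4.

day 4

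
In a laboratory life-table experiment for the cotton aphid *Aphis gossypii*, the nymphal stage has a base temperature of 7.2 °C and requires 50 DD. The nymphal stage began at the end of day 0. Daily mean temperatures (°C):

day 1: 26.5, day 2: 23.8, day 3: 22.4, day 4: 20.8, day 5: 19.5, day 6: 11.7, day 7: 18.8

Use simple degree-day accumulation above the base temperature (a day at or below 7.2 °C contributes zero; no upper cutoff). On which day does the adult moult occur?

day 3

Daily DD above 7.2 °C: 19.3, 16.6, 15.2, 13.6, 12.3, 4.5, 11.6.
Cumulative: 19.3, 35.9, 51.1, 64.7, 77.0, 81.5, 93.1.
The total first reaches 50 DD on day 3.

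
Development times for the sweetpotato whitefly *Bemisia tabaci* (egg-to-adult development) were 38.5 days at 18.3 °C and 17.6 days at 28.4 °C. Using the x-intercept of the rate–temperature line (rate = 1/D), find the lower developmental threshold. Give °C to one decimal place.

Linear rate model ⇒ the product D·(T − T_b) is constant across temperatures.
38.5·(18.3 − T_b) = 17.6·(28.4 − T_b)
T_b = (38.5·18.3 − 17.6·28.4) / (38.5 − 17.6) = 204.71 / 20.9 = 9.795 °C ≈ 9.8 °C.

9.8 °C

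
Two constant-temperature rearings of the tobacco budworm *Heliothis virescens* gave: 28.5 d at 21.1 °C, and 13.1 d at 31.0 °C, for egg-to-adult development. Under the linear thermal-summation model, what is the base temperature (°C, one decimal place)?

12.7 °C

Linear rate model ⇒ the product D·(T − T_b) is constant across temperatures.
28.5·(21.1 − T_b) = 13.1·(31.0 − T_b)
T_b = (28.5·21.1 − 13.1·31.0) / (28.5 − 13.1) = 195.25 / 15.4 = 12.679 °C ≈ 12.7 °C.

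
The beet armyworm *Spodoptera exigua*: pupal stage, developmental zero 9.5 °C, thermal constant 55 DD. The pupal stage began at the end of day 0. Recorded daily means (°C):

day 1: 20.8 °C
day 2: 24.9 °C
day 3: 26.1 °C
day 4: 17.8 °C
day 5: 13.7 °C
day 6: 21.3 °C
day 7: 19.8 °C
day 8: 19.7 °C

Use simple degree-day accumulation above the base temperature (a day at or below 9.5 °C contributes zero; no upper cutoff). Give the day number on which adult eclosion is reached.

Daily DD above 9.5 °C: 11.3, 15.4, 16.6, 8.3, 4.2, 11.8, 10.3, 10.2.
Cumulative: 11.3, 26.7, 43.3, 51.6, 55.8, 67.6, 77.9, 88.1.
The total first reaches 55 DD on day 5.

day 5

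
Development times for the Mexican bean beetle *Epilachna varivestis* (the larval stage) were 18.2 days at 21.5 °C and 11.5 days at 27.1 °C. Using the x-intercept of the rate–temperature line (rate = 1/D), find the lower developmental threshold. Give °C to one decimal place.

Equal thermal constants: D₁(T₁ − T_b) = D₂(T₂ − T_b).
18.2·(21.5 − T_b) = 11.5·(27.1 − T_b)
T_b = (18.2·21.5 − 11.5·27.1) / (18.2 − 11.5) = 79.65 / 6.7 = 11.888 °C ≈ 11.9 °C.

11.9 °C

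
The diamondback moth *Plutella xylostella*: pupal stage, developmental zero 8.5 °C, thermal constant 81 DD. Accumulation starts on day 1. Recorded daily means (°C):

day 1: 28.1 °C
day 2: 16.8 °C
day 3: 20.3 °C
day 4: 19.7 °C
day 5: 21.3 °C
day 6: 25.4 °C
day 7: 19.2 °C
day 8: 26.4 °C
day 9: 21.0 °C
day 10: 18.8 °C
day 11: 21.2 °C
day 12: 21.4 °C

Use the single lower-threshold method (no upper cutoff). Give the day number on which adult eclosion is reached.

day 7

Daily DD above 8.5 °C: 19.6, 8.3, 11.8, 11.2, 12.8, 16.9, 10.7, 17.9, 12.5, 10.3, 12.7, 12.9.
Cumulative: 19.6, 27.9, 39.7, 50.9, 63.7, 80.6, 91.3, 109.2, 121.7, 132.0, 144.7, 157.6.
The total first reaches 81 DD on day 7.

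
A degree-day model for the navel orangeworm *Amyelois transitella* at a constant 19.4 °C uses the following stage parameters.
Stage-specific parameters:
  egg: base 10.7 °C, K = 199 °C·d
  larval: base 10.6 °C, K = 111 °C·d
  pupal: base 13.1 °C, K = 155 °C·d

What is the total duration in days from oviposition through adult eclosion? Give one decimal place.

60.1 days

egg: 199 / (19.4 − 10.7) = 199 / 8.7 = 22.874 d.
larval: 111 / (19.4 − 10.6) = 111 / 8.8 = 12.614 d.
pupal: 155 / (19.4 − 13.1) = 155 / 6.3 = 24.603 d.
Sum = 60.090 ≈ 60.1 days.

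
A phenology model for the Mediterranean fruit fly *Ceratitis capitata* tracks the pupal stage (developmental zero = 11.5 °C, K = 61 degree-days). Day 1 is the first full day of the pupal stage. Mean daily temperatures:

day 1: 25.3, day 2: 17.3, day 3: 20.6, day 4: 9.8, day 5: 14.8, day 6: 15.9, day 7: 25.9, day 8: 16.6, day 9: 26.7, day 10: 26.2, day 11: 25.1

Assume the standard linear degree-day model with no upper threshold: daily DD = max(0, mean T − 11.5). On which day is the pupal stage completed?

day 9

Daily DD above 11.5 °C: 13.8, 5.8, 9.1, 0.0, 3.3, 4.4, 14.4, 5.1, 15.2, 14.7, 13.6.
Cumulative: 13.8, 19.6, 28.7, 28.7, 32.0, 36.4, 50.8, 55.9, 71.1, 85.8, 99.4.
The total first reaches 61 DD on day 9.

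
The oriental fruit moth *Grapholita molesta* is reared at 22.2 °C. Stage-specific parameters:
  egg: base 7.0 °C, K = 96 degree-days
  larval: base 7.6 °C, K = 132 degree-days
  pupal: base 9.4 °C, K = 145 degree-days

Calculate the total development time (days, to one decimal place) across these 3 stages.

26.7 days

egg: 96 / (22.2 − 7.0) = 96 / 15.2 = 6.316 d.
larval: 132 / (22.2 − 7.6) = 132 / 14.6 = 9.041 d.
pupal: 145 / (22.2 − 9.4) = 145 / 12.8 = 11.328 d.
Sum = 26.685 ≈ 26.7 days.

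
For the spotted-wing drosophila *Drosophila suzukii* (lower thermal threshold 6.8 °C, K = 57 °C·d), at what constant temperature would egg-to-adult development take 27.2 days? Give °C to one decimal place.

8.9 °C

Required daily accumulation = 57 / 27.2 = 2.096 DD/day.
T = T_base + 2.096 = 6.8 + 2.096 = 8.896 ≈ 8.9 °C.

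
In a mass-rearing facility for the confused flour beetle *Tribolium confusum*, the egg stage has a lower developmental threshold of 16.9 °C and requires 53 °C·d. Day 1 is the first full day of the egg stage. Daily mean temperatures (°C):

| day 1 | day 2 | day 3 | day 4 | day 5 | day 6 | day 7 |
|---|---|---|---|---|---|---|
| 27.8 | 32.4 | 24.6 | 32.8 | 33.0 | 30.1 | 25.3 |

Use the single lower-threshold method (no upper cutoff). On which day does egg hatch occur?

day 5

Daily DD above 16.9 °C: 10.9, 15.5, 7.7, 15.9, 16.1, 13.2, 8.4.
Cumulative: 10.9, 26.4, 34.1, 50.0, 66.1, 79.3, 87.7.
The total first reaches 53 DD on day 5.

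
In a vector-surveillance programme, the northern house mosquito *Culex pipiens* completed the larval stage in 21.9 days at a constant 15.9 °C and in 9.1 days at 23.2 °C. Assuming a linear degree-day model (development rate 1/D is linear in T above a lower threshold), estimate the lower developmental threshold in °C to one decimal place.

Under the model K = D·(T − T_b), so D₁·(T₁ − T_b) = D₂·(T₂ − T_b).
21.9·(15.9 − T_b) = 9.1·(23.2 − T_b)
T_b = (21.9·15.9 − 9.1·23.2) / (21.9 − 9.1) = 137.09 / 12.8 = 10.710 °C ≈ 10.7 °C.

10.7 °C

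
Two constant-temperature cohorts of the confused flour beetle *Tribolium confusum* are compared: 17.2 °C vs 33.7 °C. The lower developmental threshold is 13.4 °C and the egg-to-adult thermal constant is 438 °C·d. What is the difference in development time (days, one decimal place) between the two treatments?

93.7 days

At 17.2 °C: 438 / (17.2 − 13.4) = 438 / 3.8 = 115.263 d.
At 33.7 °C: 438 / (33.7 − 13.4) = 438 / 20.3 = 21.576 d.
Difference = |115.263 − 21.576| = 93.687 ≈ 93.7 days.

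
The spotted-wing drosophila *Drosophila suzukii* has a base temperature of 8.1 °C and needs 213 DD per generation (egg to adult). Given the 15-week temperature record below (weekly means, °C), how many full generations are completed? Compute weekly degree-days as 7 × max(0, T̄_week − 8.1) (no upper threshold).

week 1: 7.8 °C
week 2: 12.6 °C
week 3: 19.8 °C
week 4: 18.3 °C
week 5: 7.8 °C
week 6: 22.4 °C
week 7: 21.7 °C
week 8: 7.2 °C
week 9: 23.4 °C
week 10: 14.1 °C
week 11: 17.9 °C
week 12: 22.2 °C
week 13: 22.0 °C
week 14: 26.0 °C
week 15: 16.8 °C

4 generations

Weekly DD (7 × max(0, T̄ − 8.1)): 0.0, 31.5, 81.9, 71.4, 0.0, 100.1, 95.2, 0.0, 107.1, 42.0, 68.6, 98.7, 97.3, 125.3, 60.9.
Season total = 980.0 DD.
Complete generations = ⌊980.0 / 213⌋ = 4.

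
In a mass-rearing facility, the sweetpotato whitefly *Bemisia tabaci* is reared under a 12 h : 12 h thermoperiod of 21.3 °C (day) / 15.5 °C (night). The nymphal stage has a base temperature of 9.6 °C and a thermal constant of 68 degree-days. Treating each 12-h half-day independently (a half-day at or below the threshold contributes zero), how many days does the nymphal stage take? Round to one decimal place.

Day half: max(0, 21.3 − 9.6) × 0.5 = 11.7 × 0.5 = 5.85 DD.
Night half: max(0, 15.5 − 9.6) × 0.5 = 5.9 × 0.5 = 2.95 DD.
Per 24 h: 8.80 DD/day.
Duration = 68 / 8.80 = 7.727 ≈ 7.7 days.

7.7 days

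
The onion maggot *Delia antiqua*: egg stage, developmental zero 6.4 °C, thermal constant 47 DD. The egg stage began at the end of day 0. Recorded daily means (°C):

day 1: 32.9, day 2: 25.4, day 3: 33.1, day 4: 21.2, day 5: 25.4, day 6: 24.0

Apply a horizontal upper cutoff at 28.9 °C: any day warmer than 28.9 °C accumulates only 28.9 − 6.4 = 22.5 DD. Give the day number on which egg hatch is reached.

day 3

Daily DD above 6.4 °C (capped at 22.5): 22.5, 19.0, 22.5, 14.8, 19.0, 17.6.
Cumulative: 22.5, 41.5, 64.0, 78.8, 97.8, 115.4.
The total first reaches 47 DD on day 3.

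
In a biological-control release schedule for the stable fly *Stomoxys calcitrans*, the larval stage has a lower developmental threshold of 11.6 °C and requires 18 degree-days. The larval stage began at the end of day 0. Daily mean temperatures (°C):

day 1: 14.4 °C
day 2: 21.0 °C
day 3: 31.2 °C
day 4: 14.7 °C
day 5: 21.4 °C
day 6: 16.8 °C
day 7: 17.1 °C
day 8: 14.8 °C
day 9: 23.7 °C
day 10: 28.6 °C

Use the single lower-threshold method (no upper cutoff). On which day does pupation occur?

day 3

Daily DD above 11.6 °C: 2.8, 9.4, 19.6, 3.1, 9.8, 5.2, 5.5, 3.2, 12.1, 17.0.
Cumulative: 2.8, 12.2, 31.8, 34.9, 44.7, 49.9, 55.4, 58.6, 70.7, 87.7.
The total first reaches 18 DD on day 3.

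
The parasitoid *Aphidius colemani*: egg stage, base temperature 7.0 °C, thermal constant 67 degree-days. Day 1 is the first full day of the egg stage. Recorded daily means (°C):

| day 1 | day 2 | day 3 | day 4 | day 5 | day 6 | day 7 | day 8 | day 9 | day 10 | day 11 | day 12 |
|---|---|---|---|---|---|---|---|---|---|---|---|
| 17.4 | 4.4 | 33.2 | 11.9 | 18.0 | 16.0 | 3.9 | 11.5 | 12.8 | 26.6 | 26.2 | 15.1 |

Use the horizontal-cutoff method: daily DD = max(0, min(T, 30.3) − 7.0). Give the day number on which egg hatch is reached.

day 9

Daily DD above 7.0 °C (capped at 23.3): 10.4, 0.0, 23.3, 4.9, 11.0, 9.0, 0.0, 4.5, 5.8, 19.6, 19.2, 8.1.
Cumulative: 10.4, 10.4, 33.7, 38.6, 49.6, 58.6, 58.6, 63.1, 68.9, 88.5, 107.7, 115.8.
The total first reaches 67 DD on day 9.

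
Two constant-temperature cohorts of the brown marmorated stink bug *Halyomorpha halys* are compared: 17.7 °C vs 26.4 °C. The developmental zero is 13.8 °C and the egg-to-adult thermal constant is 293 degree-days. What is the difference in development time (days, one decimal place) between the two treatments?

51.9 days

At 17.7 °C: 293 / (17.7 − 13.8) = 293 / 3.9 = 75.128 d.
At 26.4 °C: 293 / (26.4 − 13.8) = 293 / 12.6 = 23.254 d.
Difference = |75.128 − 23.254| = 51.874 ≈ 51.9 days.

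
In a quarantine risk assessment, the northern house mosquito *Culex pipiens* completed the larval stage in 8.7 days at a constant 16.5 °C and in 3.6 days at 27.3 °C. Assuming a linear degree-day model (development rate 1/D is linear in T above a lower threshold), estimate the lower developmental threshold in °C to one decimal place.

8.9 °C

Under the model K = D·(T − T_b), so D₁·(T₁ − T_b) = D₂·(T₂ − T_b).
8.7·(16.5 − T_b) = 3.6·(27.3 − T_b)
T_b = (8.7·16.5 − 3.6·27.3) / (8.7 − 3.6) = 45.27 / 5.1 = 8.876 °C ≈ 8.9 °C.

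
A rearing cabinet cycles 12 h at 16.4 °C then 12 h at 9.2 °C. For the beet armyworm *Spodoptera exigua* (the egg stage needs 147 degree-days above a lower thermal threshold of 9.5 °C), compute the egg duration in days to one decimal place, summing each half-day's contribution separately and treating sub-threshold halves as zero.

42.6 days

Day half: max(0, 16.4 − 9.5) × 0.5 = 6.9 × 0.5 = 3.45 DD.
Night half: max(0, 9.2 − 9.5) × 0.5 = 0.0 × 0.5 = 0.00 DD.
Per 24 h: 3.45 DD/day.
Duration = 147 / 3.45 = 42.609 ≈ 42.6 days.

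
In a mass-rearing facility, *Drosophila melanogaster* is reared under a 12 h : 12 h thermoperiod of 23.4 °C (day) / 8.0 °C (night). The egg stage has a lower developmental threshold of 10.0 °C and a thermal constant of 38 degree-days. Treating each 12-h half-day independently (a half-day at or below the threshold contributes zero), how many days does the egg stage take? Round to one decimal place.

5.7 days

Day half: max(0, 23.4 − 10.0) × 0.5 = 13.4 × 0.5 = 6.70 DD.
Night half: max(0, 8.0 − 10.0) × 0.5 = 0.0 × 0.5 = 0.00 DD.
Per 24 h: 6.70 DD/day.
Duration = 38 / 6.70 = 5.672 ≈ 5.7 days.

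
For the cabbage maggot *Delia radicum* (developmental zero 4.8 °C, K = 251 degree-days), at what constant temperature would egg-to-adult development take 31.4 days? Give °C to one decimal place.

12.8 °C

Required daily accumulation = 251 / 31.4 = 7.994 DD/day.
T = T_base + 7.994 = 4.8 + 7.994 = 12.794 ≈ 12.8 °C.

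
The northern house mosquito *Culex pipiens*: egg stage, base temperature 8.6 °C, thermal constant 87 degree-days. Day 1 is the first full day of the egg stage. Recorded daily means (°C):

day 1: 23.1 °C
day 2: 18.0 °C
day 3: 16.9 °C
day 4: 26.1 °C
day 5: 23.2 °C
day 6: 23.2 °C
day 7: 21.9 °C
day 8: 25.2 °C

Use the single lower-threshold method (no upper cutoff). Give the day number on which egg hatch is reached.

Daily DD above 8.6 °C: 14.5, 9.4, 8.3, 17.5, 14.6, 14.6, 13.3, 16.6.
Cumulative: 14.5, 23.9, 32.2, 49.7, 64.3, 78.9, 92.2, 108.8.
The total first reaches 87 DD on day 7.

day 7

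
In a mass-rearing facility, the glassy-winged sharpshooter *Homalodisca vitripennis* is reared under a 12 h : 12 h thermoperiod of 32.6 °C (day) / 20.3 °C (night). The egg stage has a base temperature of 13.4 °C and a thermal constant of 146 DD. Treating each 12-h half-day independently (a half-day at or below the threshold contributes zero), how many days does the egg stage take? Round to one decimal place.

Day half: max(0, 32.6 − 13.4) × 0.5 = 19.2 × 0.5 = 9.60 DD.
Night half: max(0, 20.3 − 13.4) × 0.5 = 6.9 × 0.5 = 3.45 DD.
Per 24 h: 13.05 DD/day.
Duration = 146 / 13.05 = 11.188 ≈ 11.2 days.

11.2 days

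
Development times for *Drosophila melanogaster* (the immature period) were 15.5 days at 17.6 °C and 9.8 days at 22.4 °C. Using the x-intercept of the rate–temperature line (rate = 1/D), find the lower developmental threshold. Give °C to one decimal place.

Linear rate model ⇒ the product D·(T − T_b) is constant across temperatures.
15.5·(17.6 − T_b) = 9.8·(22.4 − T_b)
T_b = (15.5·17.6 − 9.8·22.4) / (15.5 − 9.8) = 53.28 / 5.7 = 9.347 °C ≈ 9.3 °C.

9.3 °C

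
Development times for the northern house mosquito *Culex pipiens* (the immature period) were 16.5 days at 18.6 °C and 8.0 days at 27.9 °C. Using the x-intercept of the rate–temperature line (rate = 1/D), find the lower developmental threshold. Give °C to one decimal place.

9.8 °C

Under the model K = D·(T − T_b), so D₁·(T₁ − T_b) = D₂·(T₂ − T_b).
16.5·(18.6 − T_b) = 8.0·(27.9 − T_b)
T_b = (16.5·18.6 − 8.0·27.9) / (16.5 − 8.0) = 83.70 / 8.5 = 9.847 °C ≈ 9.8 °C.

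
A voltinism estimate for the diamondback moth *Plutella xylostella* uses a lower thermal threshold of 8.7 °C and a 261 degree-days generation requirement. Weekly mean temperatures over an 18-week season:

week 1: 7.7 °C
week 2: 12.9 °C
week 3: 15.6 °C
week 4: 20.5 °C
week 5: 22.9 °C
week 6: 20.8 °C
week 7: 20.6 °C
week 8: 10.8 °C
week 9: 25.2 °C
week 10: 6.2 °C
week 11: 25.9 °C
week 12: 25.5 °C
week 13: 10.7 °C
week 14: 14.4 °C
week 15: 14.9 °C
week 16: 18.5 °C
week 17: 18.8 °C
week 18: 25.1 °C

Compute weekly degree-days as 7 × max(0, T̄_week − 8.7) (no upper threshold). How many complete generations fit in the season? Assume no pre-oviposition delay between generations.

Weekly DD (7 × max(0, T̄ − 8.7)): 0.0, 29.4, 48.3, 82.6, 99.4, 84.7, 83.3, 14.7, 115.5, 0.0, 120.4, 117.6, 14.0, 39.9, 43.4, 68.6, 70.7, 114.8.
Season total = 1147.3 DD.
Complete generations = ⌊1147.3 / 261⌋ = 4.

4 generations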